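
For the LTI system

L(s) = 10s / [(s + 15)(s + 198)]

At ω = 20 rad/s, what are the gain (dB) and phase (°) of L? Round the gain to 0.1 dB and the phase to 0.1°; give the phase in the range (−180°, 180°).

-27.9 dB, 31.1°

At s = jω = j20:
zero at origin: s = j20 → |·| = 20, ∠ = 90.00°
pole (s+15): 15 + j20 → |·| = √(15²+20²) = √625 ≈ 25, ∠ = arctan(20/15) ≈ 53.13°
pole (s+198): 198 + j20 → |·| = √(198²+20²) = √39604 ≈ 199.01, ∠ = arctan(20/198) ≈ 5.77°
|L| = 10 · 20 / 4975.2 ≈ 0.040199
Gain = 20 log₁₀(0.040199) ≈ -27.92 dB
∠L = 90.00° − 58.90° = 31.10°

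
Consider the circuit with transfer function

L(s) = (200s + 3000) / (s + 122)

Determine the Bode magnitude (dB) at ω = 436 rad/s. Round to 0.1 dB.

45.7 dB

Substitute s = j436:
Numerator: 200(j436) + 3000 = 3000 + j87200
Denominator: (j436) + 122 = 122 + j436
|N| = √(3000² + 87200²) ≈ 87252, ∠N ≈ 88.03°
|D| = √(122² + 436²) ≈ 452.75, ∠D ≈ 74.37°
|L| = 87252 / 452.75 ≈ 192.72
Gain = 20 log₁₀(192.72) ≈ 45.70 dB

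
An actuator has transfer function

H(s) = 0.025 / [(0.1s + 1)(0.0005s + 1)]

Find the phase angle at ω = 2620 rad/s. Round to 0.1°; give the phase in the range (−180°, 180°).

-142.4°

At ω = 2620 rad/s:
pole (1 + j2620·0.1) = 1 + j262 → |·| ≈ 262, ∠ ≈ 89.78°
pole (1 + j2620·0.0005) = 1 + j1.31 → |·| ≈ 1.6481, ∠ ≈ 52.64°
∠H = (0°) − (89.78° + 52.64°) = -142.42°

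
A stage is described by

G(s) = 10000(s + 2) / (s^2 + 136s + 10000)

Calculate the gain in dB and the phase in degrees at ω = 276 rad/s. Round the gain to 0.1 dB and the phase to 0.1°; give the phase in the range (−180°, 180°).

31.2 dB, -60.9°

At s = jω = j276:
zero (s+2): 2 + j276 → |·| = √(2²+276²) = √76180 ≈ 276.01, ∠ = arctan(276/2) ≈ 89.58°
quadratic: (j276)² + 136·j276 + 10000 = -66176 + j37536 → |·| ≈ 76080, ∠ ≈ 150.44°
|G| = 10000 · 276.01 / 76080 ≈ 36.279
Gain = 20 log₁₀(36.279) ≈ 31.19 dB
∠G = 89.58° − 150.44° = -60.86°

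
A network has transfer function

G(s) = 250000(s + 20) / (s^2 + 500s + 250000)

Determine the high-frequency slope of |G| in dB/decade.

-20 dB/decade

Each pole contributes −20 dB/decade at high frequency; each zero contributes +20 dB/decade.
Net: 1 zero(s) − 2 pole(s) → -20 dB/decade.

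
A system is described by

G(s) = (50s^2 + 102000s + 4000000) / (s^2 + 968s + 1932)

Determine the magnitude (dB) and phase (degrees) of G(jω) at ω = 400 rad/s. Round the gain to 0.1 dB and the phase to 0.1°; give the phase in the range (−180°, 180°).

39.8 dB, -16.6°

Substitute s = j400:
Numerator: 50(j400)^2 + 102000(j400) + 4000000 = -4000000 + j40800000
Denominator: (j400)^2 + 968(j400) + 1932 = -158068 + j387200
|N| = √(4000000² + 40800000²) ≈ 4.0996e+07, ∠N ≈ 95.60°
|D| = √(158068² + 387200²) ≈ 4.1822e+05, ∠D ≈ 112.21°
|G| = 4.0996e+07 / 4.1822e+05 ≈ 98.025
Gain = 20 log₁₀(98.025) ≈ 39.83 dB
∠G = 95.60° − 112.21° = -16.61°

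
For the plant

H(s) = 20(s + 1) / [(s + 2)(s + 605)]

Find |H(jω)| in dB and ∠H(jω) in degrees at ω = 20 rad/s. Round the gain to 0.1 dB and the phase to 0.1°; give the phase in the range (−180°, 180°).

At s = jω = j20:
zero (s+1): 1 + j20 → |·| = √(1²+20²) = √401 ≈ 20.025, ∠ = arctan(20/1) ≈ 87.14°
pole (s+2): 2 + j20 → |·| = √(2²+20²) = √404 ≈ 20.1, ∠ = arctan(20/2) ≈ 84.29°
pole (s+605): 605 + j20 → |·| = √(605²+20²) = √366425 ≈ 605.33, ∠ = arctan(20/605) ≈ 1.89°
|H| = 20 · 20.025 / 12167 ≈ 0.032917
Gain = 20 log₁₀(0.032917) ≈ -29.65 dB
∠H = 87.14° − 86.18° = 0.96°

-29.7 dB, 1.0°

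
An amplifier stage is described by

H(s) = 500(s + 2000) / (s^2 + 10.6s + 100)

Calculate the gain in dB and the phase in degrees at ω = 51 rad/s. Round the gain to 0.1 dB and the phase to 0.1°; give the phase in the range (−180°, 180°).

At s = jω = j51:
zero (s+2000): 2000 + j51 → |·| = √(2000²+51²) = √4002601 ≈ 2000.7, ∠ = arctan(51/2000) ≈ 1.46°
quadratic: (j51)² + 10.6·j51 + 100 = -2501 + j540.6 → |·| ≈ 2558.8, ∠ ≈ 167.80°
|H| = 500 · 2000.7 / 2558.8 ≈ 390.94
Gain = 20 log₁₀(390.94) ≈ 51.84 dB
∠H = 1.46° − 167.80° = -166.34°

51.8 dB, -166.3°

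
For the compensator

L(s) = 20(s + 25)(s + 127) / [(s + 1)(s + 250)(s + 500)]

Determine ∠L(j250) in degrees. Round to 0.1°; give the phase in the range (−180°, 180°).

At s = jω = j250:
zero (s+25): 25 + j250 → |·| = √(25²+250²) = √63125 ≈ 251.25, ∠ = arctan(250/25) ≈ 84.29°
zero (s+127): 127 + j250 → |·| = √(127²+250²) = √78629 ≈ 280.41, ∠ = arctan(250/127) ≈ 63.07°
pole (s+1): 1 + j250 → |·| = √(1²+250²) = √62501 ≈ 250, ∠ = arctan(250/1) ≈ 89.77°
pole (s+250): 250 + j250 → |·| = √(250²+250²) = √125000 ≈ 353.55, ∠ = arctan(250/250) ≈ 45.00°
pole (s+500): 500 + j250 → |·| = √(500²+250²) = √312500 ≈ 559.02, ∠ = arctan(250/500) ≈ 26.57°
∠L = 147.36° − 161.34° = -13.98°

-14.0°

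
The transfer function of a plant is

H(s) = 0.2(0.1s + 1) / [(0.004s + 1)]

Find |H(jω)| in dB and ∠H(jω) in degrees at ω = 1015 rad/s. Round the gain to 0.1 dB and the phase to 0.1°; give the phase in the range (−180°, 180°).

13.7 dB, 13.3°

At ω = 1015 rad/s:
zero (1 + j1015·0.1) = 1 + j101.5 → |·| ≈ 101.5, ∠ ≈ 89.44°
pole (1 + j1015·0.004) = 1 + j4.06 → |·| ≈ 4.1813, ∠ ≈ 76.16°
|H| = 0.2 · 101.5 / (4.1813) ≈ 4.8549
Gain = 20 log₁₀(4.8549) ≈ 13.72 dB
∠H = (89.44°) − (76.16°) = 13.28°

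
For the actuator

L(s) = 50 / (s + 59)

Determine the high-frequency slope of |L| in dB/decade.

-20 dB/decade

Each pole contributes −20 dB/decade at high frequency; each zero contributes +20 dB/decade.
Net: 0 zero(s) − 1 pole(s) → -20 dB/decade.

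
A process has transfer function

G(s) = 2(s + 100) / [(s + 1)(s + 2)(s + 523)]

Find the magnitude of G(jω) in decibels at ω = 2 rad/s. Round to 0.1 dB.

At s = jω = j2:
zero (s+100): 100 + j2 → |·| = √(100²+2²) = √10004 ≈ 100.02, ∠ = arctan(2/100) ≈ 1.15°
pole (s+1): 1 + j2 → |·| = √(1²+2²) = √5 ≈ 2.2361, ∠ = arctan(2/1) ≈ 63.43°
pole (s+2): 2 + j2 → |·| = √(2²+2²) = √8 ≈ 2.8284, ∠ = arctan(2/2) ≈ 45.00°
pole (s+523): 523 + j2 → |·| = √(523²+2²) = √273533 ≈ 523, ∠ = arctan(2/523) ≈ 0.22°
|G| = 2 · 100.02 / 3307.8 ≈ 0.060475
Gain = 20 log₁₀(0.060475) ≈ -24.37 dB

-24.4 dB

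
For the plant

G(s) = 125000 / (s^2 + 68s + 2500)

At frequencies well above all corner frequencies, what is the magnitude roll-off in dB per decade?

-40 dB/decade

Each pole contributes −20 dB/decade at high frequency; each zero contributes +20 dB/decade.
Net: 0 zero(s) − 2 pole(s) → -40 dB/decade.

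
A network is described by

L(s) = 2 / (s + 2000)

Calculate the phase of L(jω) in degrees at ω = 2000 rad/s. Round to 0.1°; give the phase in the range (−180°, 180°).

At s = jω = j2000:
pole (s+2000): 2000 + j2000 → |·| = √(2000²+2000²) = √8000000 ≈ 2828.4, ∠ = arctan(2000/2000) ≈ 45.00°
∠L = 0.00° − 45.00° = -45.00°

-45.0°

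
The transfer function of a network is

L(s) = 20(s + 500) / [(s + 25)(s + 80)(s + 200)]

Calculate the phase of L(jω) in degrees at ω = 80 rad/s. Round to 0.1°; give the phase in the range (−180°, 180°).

-130.4°

At s = jω = j80:
zero (s+500): 500 + j80 → |·| = √(500²+80²) = √256400 ≈ 506.36, ∠ = arctan(80/500) ≈ 9.09°
pole (s+25): 25 + j80 → |·| = √(25²+80²) = √7025 ≈ 83.815, ∠ = arctan(80/25) ≈ 72.65°
pole (s+80): 80 + j80 → |·| = √(80²+80²) = √12800 ≈ 113.14, ∠ = arctan(80/80) ≈ 45.00°
pole (s+200): 200 + j80 → |·| = √(200²+80²) = √46400 ≈ 215.41, ∠ = arctan(80/200) ≈ 21.80°
∠L = 9.09° − 139.45° = -130.36°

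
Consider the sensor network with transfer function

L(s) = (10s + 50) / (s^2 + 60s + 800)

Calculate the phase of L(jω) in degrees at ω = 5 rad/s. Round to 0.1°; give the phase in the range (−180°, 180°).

23.8°

Substitute s = j5:
Numerator: 10(j5) + 50 = 50 + j50
Denominator: (j5)^2 + 60(j5) + 800 = 775 + j300
|N| = √(50² + 50²) ≈ 70.711, ∠N ≈ 45.00°
|D| = √(775² + 300²) ≈ 831.04, ∠D ≈ 21.16°
∠L = 45.00° − 21.16° = 23.84°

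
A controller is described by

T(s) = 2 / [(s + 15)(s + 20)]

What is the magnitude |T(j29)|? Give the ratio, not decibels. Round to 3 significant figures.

0.00174

At s = jω = j29:
pole (s+15): 15 + j29 → |·| = √(15²+29²) = √1066 ≈ 32.65, ∠ = arctan(29/15) ≈ 62.65°
pole (s+20): 20 + j29 → |·| = √(20²+29²) = √1241 ≈ 35.228, ∠ = arctan(29/20) ≈ 55.41°
|T| = 2 / 1150.2 ≈ 0.0017388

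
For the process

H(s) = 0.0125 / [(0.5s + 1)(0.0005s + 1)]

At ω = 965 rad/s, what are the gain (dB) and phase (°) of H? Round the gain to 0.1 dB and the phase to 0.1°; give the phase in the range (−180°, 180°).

-92.6 dB, -115.6°

At ω = 965 rad/s:
pole (1 + j965·0.5) = 1 + j482.5 → |·| ≈ 482.5, ∠ ≈ 89.88°
pole (1 + j965·0.0005) = 1 + j0.4825 → |·| ≈ 1.1103, ∠ ≈ 25.76°
|H| = 0.0125 · 1 / (482.5 · 1.1103) ≈ 2.3333e-05
Gain = 20 log₁₀(2.3333e-05) ≈ -92.64 dB
∠H = (0°) − (89.88° + 25.76°) = -115.64°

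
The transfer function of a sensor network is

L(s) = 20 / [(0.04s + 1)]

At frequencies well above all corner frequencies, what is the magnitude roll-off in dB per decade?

-20 dB/decade

Each pole contributes −20 dB/decade at high frequency; each zero contributes +20 dB/decade.
Net: 0 zero(s) − 1 pole(s) → -20 dB/decade.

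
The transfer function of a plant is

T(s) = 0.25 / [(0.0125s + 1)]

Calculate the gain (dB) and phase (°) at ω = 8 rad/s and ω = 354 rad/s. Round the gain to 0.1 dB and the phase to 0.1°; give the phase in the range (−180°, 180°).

At ω = 8 rad/s:
pole (1 + j8·0.0125) = 1 + j0.1 → |·| ≈ 1.005, ∠ ≈ 5.71°
|T| = 0.25 · 1 / (1.005) ≈ 0.24876
Gain = 20 log₁₀(0.24876) ≈ -12.08 dB
∠T = (0°) − (5.71°) = -5.71°

At ω = 354 rad/s:
pole (1 + j354·0.0125) = 1 + j4.425 → |·| ≈ 4.5366, ∠ ≈ 77.27°
|T| = 0.25 · 1 / (4.5366) ≈ 0.055107
Gain = 20 log₁₀(0.055107) ≈ -25.18 dB
∠T = (0°) − (77.27°) = -77.27°

ω = 8: -12.1 dB, -5.7°; ω = 354: -25.2 dB, -77.3°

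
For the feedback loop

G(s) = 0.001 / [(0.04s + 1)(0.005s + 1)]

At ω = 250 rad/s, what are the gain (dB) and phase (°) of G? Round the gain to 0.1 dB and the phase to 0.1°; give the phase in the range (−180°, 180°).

-84.1 dB, -135.6°

At ω = 250 rad/s:
pole (1 + j250·0.04) = 1 + j10 → |·| ≈ 10.05, ∠ ≈ 84.29°
pole (1 + j250·0.005) = 1 + j1.25 → |·| ≈ 1.6008, ∠ ≈ 51.34°
|G| = 0.001 · 1 / (10.05 · 1.6008) ≈ 6.2158e-05
Gain = 20 log₁₀(6.2158e-05) ≈ -84.13 dB
∠G = (0°) − (84.29° + 51.34°) = -135.63°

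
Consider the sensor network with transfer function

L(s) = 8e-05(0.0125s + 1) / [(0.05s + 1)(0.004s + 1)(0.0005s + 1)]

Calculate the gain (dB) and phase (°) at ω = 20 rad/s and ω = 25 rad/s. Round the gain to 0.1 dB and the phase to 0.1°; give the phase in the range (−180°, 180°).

At ω = 20 rad/s:
zero (1 + j20·0.0125) = 1 + j0.25 → |·| ≈ 1.0308, ∠ ≈ 14.04°
pole (1 + j20·0.05) = 1 + j1 → |·| ≈ 1.4142, ∠ ≈ 45.00°
pole (1 + j20·0.004) = 1 + j0.08 → |·| ≈ 1.0032, ∠ ≈ 4.57°
pole (1 + j20·0.0005) = 1 + j0.01 → |·| ≈ 1, ∠ ≈ 0.57°
|L| = 8e-05 · 1.0308 / (1.4142 · 1.0032 · 1) ≈ 5.8125e-05
Gain = 20 log₁₀(5.8125e-05) ≈ -84.71 dB
∠L = (14.04°) − (45.00° + 4.57° + 0.57°) = -36.10°

At ω = 25 rad/s:
zero (1 + j25·0.0125) = 1 + j0.3125 → |·| ≈ 1.0477, ∠ ≈ 17.35°
pole (1 + j25·0.05) = 1 + j1.25 → |·| ≈ 1.6008, ∠ ≈ 51.34°
pole (1 + j25·0.004) = 1 + j0.1 → |·| ≈ 1.005, ∠ ≈ 5.71°
pole (1 + j25·0.0005) = 1 + j0.0125 → |·| ≈ 1.0001, ∠ ≈ 0.72°
|L| = 8e-05 · 1.0477 / (1.6008 · 1.005 · 1.0001) ≈ 5.2093e-05
Gain = 20 log₁₀(5.2093e-05) ≈ -85.66 dB
∠L = (17.35°) − (51.34° + 5.71° + 0.72°) = -40.42°

ω = 20: -84.7 dB, -36.1°; ω = 25: -85.7 dB, -40.4°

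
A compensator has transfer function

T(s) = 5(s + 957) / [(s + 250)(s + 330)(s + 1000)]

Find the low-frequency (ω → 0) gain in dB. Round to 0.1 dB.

T(0) = 5·957 / (250·330·1000) = 5.8e-05
20 log₁₀(5.8e-05) ≈ -84.73 dB

-84.7 dB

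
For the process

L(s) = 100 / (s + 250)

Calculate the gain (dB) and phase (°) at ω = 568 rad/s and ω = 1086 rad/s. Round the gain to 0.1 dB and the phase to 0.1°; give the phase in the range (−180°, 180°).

At s = jω = j568:
pole (s+250): 250 + j568 → |·| = √(250²+568²) = √385124 ≈ 620.58, ∠ = arctan(568/250) ≈ 66.24°
|L| = 100 / 620.58 ≈ 0.16114
Gain = 20 log₁₀(0.16114) ≈ -15.86 dB
∠L = 0.00° − 66.24° = -66.24°

At s = jω = j1086:
pole (s+250): 250 + j1086 → |·| = √(250²+1086²) = √1241896 ≈ 1114.4, ∠ = arctan(1086/250) ≈ 77.04°
|L| = 100 / 1114.4 ≈ 0.089734
Gain = 20 log₁₀(0.089734) ≈ -20.94 dB
∠L = 0.00° − 77.04° = -77.04°

ω = 568: -15.9 dB, -66.2°; ω = 1086: -20.9 dB, -77.0°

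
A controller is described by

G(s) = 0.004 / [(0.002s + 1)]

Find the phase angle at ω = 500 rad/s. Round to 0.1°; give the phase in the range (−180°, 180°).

-45.0°

At ω = 500 rad/s:
pole (1 + j500·0.002) = 1 + j1 → |·| ≈ 1.4142, ∠ ≈ 45.00°
∠G = (0°) − (45.00°) = -45.00°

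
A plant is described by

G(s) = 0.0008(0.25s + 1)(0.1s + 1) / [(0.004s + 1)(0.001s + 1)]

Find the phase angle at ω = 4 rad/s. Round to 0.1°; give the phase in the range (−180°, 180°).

65.7°

At ω = 4 rad/s:
zero (1 + j4·0.25) = 1 + j1 → |·| ≈ 1.4142, ∠ ≈ 45.00°
zero (1 + j4·0.1) = 1 + j0.4 → |·| ≈ 1.077, ∠ ≈ 21.80°
pole (1 + j4·0.004) = 1 + j0.016 → |·| ≈ 1.0001, ∠ ≈ 0.92°
pole (1 + j4·0.001) = 1 + j0.004 → |·| ≈ 1, ∠ ≈ 0.23°
∠G = (45.00° + 21.80°) − (0.92° + 0.23°) = 65.65°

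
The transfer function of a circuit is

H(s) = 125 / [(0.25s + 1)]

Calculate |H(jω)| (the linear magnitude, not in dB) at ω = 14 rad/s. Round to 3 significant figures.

At ω = 14 rad/s:
pole (1 + j14·0.25) = 1 + j3.5 → |·| ≈ 3.6401, ∠ ≈ 74.05°
|H| = 125 · 1 / (3.6401) ≈ 34.34

34.3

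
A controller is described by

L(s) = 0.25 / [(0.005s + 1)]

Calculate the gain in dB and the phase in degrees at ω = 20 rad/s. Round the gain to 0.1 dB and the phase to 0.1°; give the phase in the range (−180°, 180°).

-12.1 dB, -5.7°

At ω = 20 rad/s:
pole (1 + j20·0.005) = 1 + j0.1 → |·| ≈ 1.005, ∠ ≈ 5.71°
|L| = 0.25 · 1 / (1.005) ≈ 0.24876
Gain = 20 log₁₀(0.24876) ≈ -12.08 dB
∠L = (0°) − (5.71°) = -5.71°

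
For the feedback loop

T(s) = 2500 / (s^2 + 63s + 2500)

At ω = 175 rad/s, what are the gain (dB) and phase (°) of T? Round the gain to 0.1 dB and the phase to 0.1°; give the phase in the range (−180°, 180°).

-21.6 dB, -158.6°

At s = jω = j175:
quadratic: (j175)² + 63·j175 + 2500 = -28125 + j11025 → |·| ≈ 30209, ∠ ≈ 158.59°
|T| = 2500 / 30209 ≈ 0.082757
Gain = 20 log₁₀(0.082757) ≈ -21.64 dB
∠T = 0.00° − 158.59° = -158.59°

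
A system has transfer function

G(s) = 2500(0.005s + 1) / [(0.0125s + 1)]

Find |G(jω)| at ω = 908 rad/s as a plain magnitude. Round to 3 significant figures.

1.02e+03

At ω = 908 rad/s:
zero (1 + j908·0.005) = 1 + j4.54 → |·| ≈ 4.6488, ∠ ≈ 77.58°
pole (1 + j908·0.0125) = 1 + j11.35 → |·| ≈ 11.394, ∠ ≈ 84.96°
|G| = 2500 · 4.6488 / (11.394) ≈ 1020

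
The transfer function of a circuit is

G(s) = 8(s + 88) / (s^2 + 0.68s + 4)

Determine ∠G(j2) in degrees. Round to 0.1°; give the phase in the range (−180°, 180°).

-88.7°

At s = jω = j2:
zero (s+88): 88 + j2 → |·| = √(88²+2²) = √7748 ≈ 88.023, ∠ = arctan(2/88) ≈ 1.30°
quadratic: (j2)² + 0.68·j2 + 4 = 0 + j1.36 → |·| ≈ 1.36, ∠ ≈ 90.00°
∠G = 1.30° − 90.00° = -88.70°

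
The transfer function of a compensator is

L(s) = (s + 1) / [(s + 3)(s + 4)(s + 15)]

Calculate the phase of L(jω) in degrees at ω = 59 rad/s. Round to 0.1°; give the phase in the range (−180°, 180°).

-159.9°

At s = jω = j59:
zero (s+1): 1 + j59 → |·| = √(1²+59²) = √3482 ≈ 59.008, ∠ = arctan(59/1) ≈ 89.03°
pole (s+3): 3 + j59 → |·| = √(3²+59²) = √3490 ≈ 59.076, ∠ = arctan(59/3) ≈ 87.09°
pole (s+4): 4 + j59 → |·| = √(4²+59²) = √3497 ≈ 59.135, ∠ = arctan(59/4) ≈ 86.12°
pole (s+15): 15 + j59 → |·| = √(15²+59²) = √3706 ≈ 60.877, ∠ = arctan(59/15) ≈ 75.74°
∠L = 89.03° − 248.95° = -159.92°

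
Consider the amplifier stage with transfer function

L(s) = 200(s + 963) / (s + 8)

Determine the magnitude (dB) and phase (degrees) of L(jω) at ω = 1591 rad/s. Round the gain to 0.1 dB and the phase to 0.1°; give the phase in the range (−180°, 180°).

47.4 dB, -30.9°

At s = jω = j1591:
zero (s+963): 963 + j1591 → |·| = √(963²+1591²) = √3458650 ≈ 1859.7, ∠ = arctan(1591/963) ≈ 58.81°
pole (s+8): 8 + j1591 → |·| = √(8²+1591²) = √2531345 ≈ 1591, ∠ = arctan(1591/8) ≈ 89.71°
|L| = 200 · 1859.7 / 1591 ≈ 233.78
Gain = 20 log₁₀(233.78) ≈ 47.38 dB
∠L = 58.81° − 89.71° = -30.90°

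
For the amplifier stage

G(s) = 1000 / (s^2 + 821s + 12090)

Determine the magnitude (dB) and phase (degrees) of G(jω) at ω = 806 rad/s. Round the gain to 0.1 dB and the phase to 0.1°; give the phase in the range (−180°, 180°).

-59.3 dB, -133.9°

Substitute s = j806:
Numerator: 1000 = 1000 + j0
Denominator: (j806)^2 + 821(j806) + 12090 = -637546 + j661726
|N| = √(1000² + 0²) ≈ 1000, ∠N ≈ 0.00°
|D| = √(637546² + 661726²) ≈ 9.1888e+05, ∠D ≈ 133.93°
|G| = 1000 / 9.1888e+05 ≈ 0.0010883
Gain = 20 log₁₀(0.0010883) ≈ -59.27 dB
∠G = 0.00° − 133.93° = -133.93°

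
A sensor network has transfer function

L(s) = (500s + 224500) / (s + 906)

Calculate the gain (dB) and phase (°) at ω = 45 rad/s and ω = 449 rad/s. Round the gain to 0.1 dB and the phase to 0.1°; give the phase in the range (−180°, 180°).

Substitute s = j45:
Numerator: 500(j45) + 224500 = 224500 + j22500
Denominator: (j45) + 906 = 906 + j45
|N| = √(224500² + 22500²) ≈ 2.2562e+05, ∠N ≈ 5.72°
|D| = √(906² + 45²) ≈ 907.12, ∠D ≈ 2.84°
|L| = 2.2562e+05 / 907.12 ≈ 248.72
Gain = 20 log₁₀(248.72) ≈ 47.91 dB
∠L = 5.72° − 2.84° = 2.88°

Substitute s = j449:
Numerator: 500(j449) + 224500 = 224500 + j224500
Denominator: (j449) + 906 = 906 + j449
|N| = √(224500² + 224500²) ≈ 3.1749e+05, ∠N ≈ 45.00°
|D| = √(906² + 449²) ≈ 1011.2, ∠D ≈ 26.36°
|L| = 3.1749e+05 / 1011.2 ≈ 313.97
Gain = 20 log₁₀(313.97) ≈ 49.94 dB
∠L = 45.00° − 26.36° = 18.64°

ω = 45: 47.9 dB, 2.9°; ω = 449: 49.9 dB, 18.6°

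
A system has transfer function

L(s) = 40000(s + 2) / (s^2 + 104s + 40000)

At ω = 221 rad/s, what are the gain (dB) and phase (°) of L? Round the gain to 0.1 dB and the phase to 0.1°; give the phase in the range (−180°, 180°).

At s = jω = j221:
zero (s+2): 2 + j221 → |·| = √(2²+221²) = √48845 ≈ 221.01, ∠ = arctan(221/2) ≈ 89.48°
quadratic: (j221)² + 104·j221 + 40000 = -8841 + j22984 → |·| ≈ 24626, ∠ ≈ 111.04°
|L| = 40000 · 221.01 / 24626 ≈ 358.99
Gain = 20 log₁₀(358.99) ≈ 51.10 dB
∠L = 89.48° − 111.04° = -21.56°

51.1 dB, -21.6°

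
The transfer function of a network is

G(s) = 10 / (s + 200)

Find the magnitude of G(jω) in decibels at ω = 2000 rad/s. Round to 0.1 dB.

Substitute s = j2000:
Numerator: 10 = 10 + j0
Denominator: (j2000) + 200 = 200 + j2000
|N| = √(10² + 0²) ≈ 10, ∠N ≈ 0.00°
|D| = √(200² + 2000²) ≈ 2010, ∠D ≈ 84.29°
|G| = 10 / 2010 ≈ 0.0049751
Gain = 20 log₁₀(0.0049751) ≈ -46.06 dB

-46.1 dB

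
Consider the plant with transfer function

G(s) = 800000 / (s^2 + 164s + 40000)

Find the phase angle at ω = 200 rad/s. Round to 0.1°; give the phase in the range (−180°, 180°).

At s = jω = j200:
quadratic: (j200)² + 164·j200 + 40000 = 0 + j32800 → |·| ≈ 32800, ∠ ≈ 90.00°
∠G = 0.00° − 90.00° = -90.00°

-90.0°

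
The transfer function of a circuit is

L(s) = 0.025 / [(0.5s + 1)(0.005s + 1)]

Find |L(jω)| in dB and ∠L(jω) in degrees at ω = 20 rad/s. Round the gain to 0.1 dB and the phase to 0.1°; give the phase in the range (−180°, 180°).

-52.1 dB, -90.0°

At ω = 20 rad/s:
pole (1 + j20·0.5) = 1 + j10 → |·| ≈ 10.05, ∠ ≈ 84.29°
pole (1 + j20·0.005) = 1 + j0.1 → |·| ≈ 1.005, ∠ ≈ 5.71°
|L| = 0.025 · 1 / (10.05 · 1.005) ≈ 0.0024752
Gain = 20 log₁₀(0.0024752) ≈ -52.13 dB
∠L = (0°) − (84.29° + 5.71°) = -90.00°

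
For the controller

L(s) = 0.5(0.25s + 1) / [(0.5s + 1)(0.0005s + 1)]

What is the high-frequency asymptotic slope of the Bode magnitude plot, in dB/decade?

-20 dB/decade

Each pole contributes −20 dB/decade at high frequency; each zero contributes +20 dB/decade.
Net: 1 zero(s) − 2 pole(s) → -20 dB/decade.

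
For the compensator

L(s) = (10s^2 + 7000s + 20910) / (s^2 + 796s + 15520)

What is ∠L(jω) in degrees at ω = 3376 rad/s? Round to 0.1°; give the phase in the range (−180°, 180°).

Substitute s = j3376:
Numerator: 10(j3376)^2 + 7000(j3376) + 20910 = -113952850 + j23632000
Denominator: (j3376)^2 + 796(j3376) + 15520 = -11381856 + j2687296
|N| = √(113952850² + 23632000²) ≈ 1.1638e+08, ∠N ≈ 168.28°
|D| = √(11381856² + 2687296²) ≈ 1.1695e+07, ∠D ≈ 166.72°
∠L = 168.28° − 166.72° = 1.56°

1.6°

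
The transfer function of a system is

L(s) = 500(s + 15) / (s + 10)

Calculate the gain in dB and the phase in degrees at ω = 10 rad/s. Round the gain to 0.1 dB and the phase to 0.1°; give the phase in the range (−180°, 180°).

56.1 dB, -11.3°

At s = jω = j10:
zero (s+15): 15 + j10 → |·| = √(15²+10²) = √325 ≈ 18.028, ∠ = arctan(10/15) ≈ 33.69°
pole (s+10): 10 + j10 → |·| = √(10²+10²) = √200 ≈ 14.142, ∠ = arctan(10/10) ≈ 45.00°
|L| = 500 · 18.028 / 14.142 ≈ 637.39
Gain = 20 log₁₀(637.39) ≈ 56.09 dB
∠L = 33.69° − 45.00° = -11.31°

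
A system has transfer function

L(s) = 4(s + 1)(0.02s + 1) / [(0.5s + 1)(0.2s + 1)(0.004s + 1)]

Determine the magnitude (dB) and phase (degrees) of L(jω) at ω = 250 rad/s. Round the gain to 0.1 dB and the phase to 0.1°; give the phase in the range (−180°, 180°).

At ω = 250 rad/s:
zero (1 + j250·1) = 1 + j250 → |·| ≈ 250, ∠ ≈ 89.77°
zero (1 + j250·0.02) = 1 + j5 → |·| ≈ 5.099, ∠ ≈ 78.69°
pole (1 + j250·0.5) = 1 + j125 → |·| ≈ 125, ∠ ≈ 89.54°
pole (1 + j250·0.2) = 1 + j50 → |·| ≈ 50.01, ∠ ≈ 88.85°
pole (1 + j250·0.004) = 1 + j1 → |·| ≈ 1.4142, ∠ ≈ 45.00°
|L| = 4 · 250 · 5.099 / (125 · 50.01 · 1.4142) ≈ 0.57678
Gain = 20 log₁₀(0.57678) ≈ -4.78 dB
∠L = (89.77° + 78.69°) − (89.54° + 88.85° + 45.00°) = -54.93°

-4.8 dB, -54.9°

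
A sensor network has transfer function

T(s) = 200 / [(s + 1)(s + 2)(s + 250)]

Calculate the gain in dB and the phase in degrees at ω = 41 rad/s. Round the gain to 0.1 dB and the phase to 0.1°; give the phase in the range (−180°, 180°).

-66.6 dB, 174.9°

At s = jω = j41:
pole (s+1): 1 + j41 → |·| = √(1²+41²) = √1682 ≈ 41.012, ∠ = arctan(41/1) ≈ 88.60°
pole (s+2): 2 + j41 → |·| = √(2²+41²) = √1685 ≈ 41.049, ∠ = arctan(41/2) ≈ 87.21°
pole (s+250): 250 + j41 → |·| = √(250²+41²) = √64181 ≈ 253.34, ∠ = arctan(41/250) ≈ 9.31°
|T| = 200 / 4.265e+05 ≈ 0.00046893
Gain = 20 log₁₀(0.00046893) ≈ -66.58 dB
∠T = 0.00° − 185.12° = -185.12° ≡ 174.88° (principal value)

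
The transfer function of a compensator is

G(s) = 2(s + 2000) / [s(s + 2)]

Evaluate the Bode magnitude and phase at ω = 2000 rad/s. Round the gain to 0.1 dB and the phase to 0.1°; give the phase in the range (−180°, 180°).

-57.0 dB, -134.9°

At s = jω = j2000:
zero (s+2000): 2000 + j2000 → |·| = √(2000²+2000²) = √8000000 ≈ 2828.4, ∠ = arctan(2000/2000) ≈ 45.00°
pole (s+2): 2 + j2000 → |·| = √(2²+2000²) = √4000004 ≈ 2000, ∠ = arctan(2000/2) ≈ 89.94°
pole at origin: |s| = 2000, ∠ = 90.00° (in denominator)
|G| = 2 · 2828.4 / 4e+06 ≈ 0.0014142
Gain = 20 log₁₀(0.0014142) ≈ -56.99 dB
∠G = 45.00° − 179.94° = -134.94°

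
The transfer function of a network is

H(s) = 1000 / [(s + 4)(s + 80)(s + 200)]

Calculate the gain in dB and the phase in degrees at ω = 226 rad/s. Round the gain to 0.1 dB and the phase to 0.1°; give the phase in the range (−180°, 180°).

At s = jω = j226:
pole (s+4): 4 + j226 → |·| = √(4²+226²) = √51092 ≈ 226.04, ∠ = arctan(226/4) ≈ 88.99°
pole (s+80): 80 + j226 → |·| = √(80²+226²) = √57476 ≈ 239.74, ∠ = arctan(226/80) ≈ 70.51°
pole (s+200): 200 + j226 → |·| = √(200²+226²) = √91076 ≈ 301.79, ∠ = arctan(226/200) ≈ 48.49°
|H| = 1000 / 1.6354e+07 ≈ 6.1147e-05
Gain = 20 log₁₀(6.1147e-05) ≈ -84.27 dB
∠H = 0.00° − 207.99° = -207.99° ≡ 152.01° (principal value)

-84.3 dB, 152.0°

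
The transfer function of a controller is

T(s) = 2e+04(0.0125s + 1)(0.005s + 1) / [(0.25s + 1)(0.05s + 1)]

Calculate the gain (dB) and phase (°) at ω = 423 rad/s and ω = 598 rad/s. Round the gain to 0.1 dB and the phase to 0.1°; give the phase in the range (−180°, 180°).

ω = 423: 41.0 dB, -32.8°; ω = 598: 40.5 dB, -23.8°

At ω = 423 rad/s:
zero (1 + j423·0.0125) = 1 + j5.2875 → |·| ≈ 5.3812, ∠ ≈ 79.29°
zero (1 + j423·0.005) = 1 + j2.115 → |·| ≈ 2.3395, ∠ ≈ 64.69°
pole (1 + j423·0.25) = 1 + j105.75 → |·| ≈ 105.75, ∠ ≈ 89.46°
pole (1 + j423·0.05) = 1 + j21.15 → |·| ≈ 21.174, ∠ ≈ 87.29°
|T| = 2e+04 · 5.3812 · 2.3395 / (105.75 · 21.174) ≈ 112.45
Gain = 20 log₁₀(112.45) ≈ 41.02 dB
∠T = (79.29° + 64.69°) − (89.46° + 87.29°) = -32.77°

At ω = 598 rad/s:
zero (1 + j598·0.0125) = 1 + j7.475 → |·| ≈ 7.5416, ∠ ≈ 82.38°
zero (1 + j598·0.005) = 1 + j2.99 → |·| ≈ 3.1528, ∠ ≈ 71.51°
pole (1 + j598·0.25) = 1 + j149.5 → |·| ≈ 149.5, ∠ ≈ 89.62°
pole (1 + j598·0.05) = 1 + j29.9 → |·| ≈ 29.917, ∠ ≈ 88.08°
|T| = 2e+04 · 7.5416 · 3.1528 / (149.5 · 29.917) ≈ 106.32
Gain = 20 log₁₀(106.32) ≈ 40.53 dB
∠T = (82.38° + 71.51°) − (89.62° + 88.08°) = -23.81°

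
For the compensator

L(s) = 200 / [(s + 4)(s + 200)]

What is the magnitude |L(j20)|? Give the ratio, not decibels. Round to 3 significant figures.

At s = jω = j20:
pole (s+4): 4 + j20 → |·| = √(4²+20²) = √416 ≈ 20.396, ∠ = arctan(20/4) ≈ 78.69°
pole (s+200): 200 + j20 → |·| = √(200²+20²) = √40400 ≈ 201, ∠ = arctan(20/200) ≈ 5.71°
|L| = 200 / 4099.6 ≈ 0.048785

0.0488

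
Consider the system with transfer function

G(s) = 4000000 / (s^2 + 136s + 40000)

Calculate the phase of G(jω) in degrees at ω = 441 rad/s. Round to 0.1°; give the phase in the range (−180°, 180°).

-158.8°

At s = jω = j441:
quadratic: (j441)² + 136·j441 + 40000 = -154481 + j59976 → |·| ≈ 1.6572e+05, ∠ ≈ 158.78°
∠G = 0.00° − 158.78° = -158.78°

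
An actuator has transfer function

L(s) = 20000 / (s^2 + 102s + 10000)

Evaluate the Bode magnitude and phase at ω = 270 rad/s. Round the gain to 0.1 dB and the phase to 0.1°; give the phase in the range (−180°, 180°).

At s = jω = j270:
quadratic: (j270)² + 102·j270 + 10000 = -62900 + j27540 → |·| ≈ 68665, ∠ ≈ 156.35°
|L| = 20000 / 68665 ≈ 0.29127
Gain = 20 log₁₀(0.29127) ≈ -10.71 dB
∠L = 0.00° − 156.35° = -156.35°

-10.7 dB, -156.4°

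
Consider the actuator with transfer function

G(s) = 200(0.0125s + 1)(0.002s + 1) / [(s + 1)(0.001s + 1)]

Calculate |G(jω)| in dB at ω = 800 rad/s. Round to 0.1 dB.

At ω = 800 rad/s:
zero (1 + j800·0.0125) = 1 + j10 → |·| ≈ 10.05, ∠ ≈ 84.29°
zero (1 + j800·0.002) = 1 + j1.6 → |·| ≈ 1.8868, ∠ ≈ 57.99°
pole (1 + j800·1) = 1 + j800 → |·| ≈ 800, ∠ ≈ 89.93°
pole (1 + j800·0.001) = 1 + j0.8 → |·| ≈ 1.2806, ∠ ≈ 38.66°
|G| = 200 · 10.05 · 1.8868 / (800 · 1.2806) ≈ 3.7018
Gain = 20 log₁₀(3.7018) ≈ 11.37 dB

11.4 dB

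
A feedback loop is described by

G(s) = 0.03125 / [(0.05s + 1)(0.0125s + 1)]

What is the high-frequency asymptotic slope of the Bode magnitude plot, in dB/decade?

Each pole contributes −20 dB/decade at high frequency; each zero contributes +20 dB/decade.
Net: 0 zero(s) − 2 pole(s) → -40 dB/decade.

-40 dB/decade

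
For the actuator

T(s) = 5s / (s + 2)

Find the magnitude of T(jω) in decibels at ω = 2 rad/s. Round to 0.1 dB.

11.0 dB

At s = jω = j2:
zero at origin: s = j2 → |·| = 2, ∠ = 90.00°
pole (s+2): 2 + j2 → |·| = √(2²+2²) = √8 ≈ 2.8284, ∠ = arctan(2/2) ≈ 45.00°
|T| = 5 · 2 / 2.8284 ≈ 3.5356
Gain = 20 log₁₀(3.5356) ≈ 10.97 dB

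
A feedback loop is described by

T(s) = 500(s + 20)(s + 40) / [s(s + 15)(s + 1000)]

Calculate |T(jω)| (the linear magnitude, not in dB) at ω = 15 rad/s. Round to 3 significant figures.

1.68

At s = jω = j15:
zero (s+20): 20 + j15 → |·| = √(20²+15²) = √625 ≈ 25, ∠ = arctan(15/20) ≈ 36.87°
zero (s+40): 40 + j15 → |·| = √(40²+15²) = √1825 ≈ 42.72, ∠ = arctan(15/40) ≈ 20.56°
pole (s+15): 15 + j15 → |·| = √(15²+15²) = √450 ≈ 21.213, ∠ = arctan(15/15) ≈ 45.00°
pole (s+1000): 1000 + j15 → |·| = √(1000²+15²) = √1000225 ≈ 1000.1, ∠ = arctan(15/1000) ≈ 0.86°
pole at origin: |s| = 15, ∠ = 90.00° (in denominator)
|T| = 500 · 1068 / 3.1823e+05 ≈ 1.678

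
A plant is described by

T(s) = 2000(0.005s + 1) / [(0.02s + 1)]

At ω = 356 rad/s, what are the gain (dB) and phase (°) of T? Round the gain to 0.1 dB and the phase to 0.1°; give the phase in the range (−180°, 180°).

55.1 dB, -21.3°

At ω = 356 rad/s:
zero (1 + j356·0.005) = 1 + j1.78 → |·| ≈ 2.0417, ∠ ≈ 60.67°
pole (1 + j356·0.02) = 1 + j7.12 → |·| ≈ 7.1899, ∠ ≈ 82.01°
|T| = 2000 · 2.0417 / (7.1899) ≈ 567.94
Gain = 20 log₁₀(567.94) ≈ 55.09 dB
∠T = (60.67°) − (82.01°) = -21.34°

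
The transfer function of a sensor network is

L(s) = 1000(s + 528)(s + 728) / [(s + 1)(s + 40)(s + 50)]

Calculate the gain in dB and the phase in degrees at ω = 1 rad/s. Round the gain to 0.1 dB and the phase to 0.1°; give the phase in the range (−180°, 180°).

102.7 dB, -47.4°

At s = jω = j1:
zero (s+528): 528 + j1 → |·| = √(528²+1²) = √278785 ≈ 528, ∠ = arctan(1/528) ≈ 0.11°
zero (s+728): 728 + j1 → |·| = √(728²+1²) = √529985 ≈ 728, ∠ = arctan(1/728) ≈ 0.08°
pole (s+1): 1 + j1 → |·| = √(1²+1²) = √2 ≈ 1.4142, ∠ = arctan(1/1) ≈ 45.00°
pole (s+40): 40 + j1 → |·| = √(40²+1²) = √1601 ≈ 40.012, ∠ = arctan(1/40) ≈ 1.43°
pole (s+50): 50 + j1 → |·| = √(50²+1²) = √2501 ≈ 50.01, ∠ = arctan(1/50) ≈ 1.15°
|L| = 1000 · 3.8438e+05 / 2829.8 ≈ 1.3583e+05
Gain = 20 log₁₀(1.3583e+05) ≈ 102.66 dB
∠L = 0.19° − 47.58° = -47.39°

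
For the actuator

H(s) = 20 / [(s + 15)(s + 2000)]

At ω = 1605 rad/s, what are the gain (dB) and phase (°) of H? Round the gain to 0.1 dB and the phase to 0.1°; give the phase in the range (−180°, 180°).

At s = jω = j1605:
pole (s+15): 15 + j1605 → |·| = √(15²+1605²) = √2576250 ≈ 1605.1, ∠ = arctan(1605/15) ≈ 89.46°
pole (s+2000): 2000 + j1605 → |·| = √(2000²+1605²) = √6576025 ≈ 2564.4, ∠ = arctan(1605/2000) ≈ 38.75°
|H| = 20 / 4.1161e+06 ≈ 4.859e-06
Gain = 20 log₁₀(4.859e-06) ≈ -106.27 dB
∠H = 0.00° − 128.21° = -128.21°

-106.3 dB, -128.2°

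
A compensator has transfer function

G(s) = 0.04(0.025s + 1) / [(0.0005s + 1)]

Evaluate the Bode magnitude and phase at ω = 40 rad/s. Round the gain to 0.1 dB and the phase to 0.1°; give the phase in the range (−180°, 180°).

At ω = 40 rad/s:
zero (1 + j40·0.025) = 1 + j1 → |·| ≈ 1.4142, ∠ ≈ 45.00°
pole (1 + j40·0.0005) = 1 + j0.02 → |·| ≈ 1.0002, ∠ ≈ 1.15°
|G| = 0.04 · 1.4142 / (1.0002) ≈ 0.056557
Gain = 20 log₁₀(0.056557) ≈ -24.95 dB
∠G = (45.00°) − (1.15°) = 43.85°

-25.0 dB, 43.9°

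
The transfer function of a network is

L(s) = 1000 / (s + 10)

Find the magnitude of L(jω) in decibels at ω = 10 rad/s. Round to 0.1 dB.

At s = jω = j10:
pole (s+10): 10 + j10 → |·| = √(10²+10²) = √200 ≈ 14.142, ∠ = arctan(10/10) ≈ 45.00°
|L| = 1000 / 14.142 ≈ 70.711
Gain = 20 log₁₀(70.711) ≈ 36.99 dB

37.0 dB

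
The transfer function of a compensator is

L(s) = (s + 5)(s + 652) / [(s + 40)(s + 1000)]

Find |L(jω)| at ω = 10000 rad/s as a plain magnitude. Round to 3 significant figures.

0.997

At s = jω = j10000:
zero (s+5): 5 + j10000 → |·| = √(5²+10000²) = √100000025 ≈ 10000, ∠ = arctan(10000/5) ≈ 89.97°
zero (s+652): 652 + j10000 → |·| = √(652²+10000²) = √100425104 ≈ 10021, ∠ = arctan(10000/652) ≈ 86.27°
pole (s+40): 40 + j10000 → |·| = √(40²+10000²) = √100001600 ≈ 10000, ∠ = arctan(10000/40) ≈ 89.77°
pole (s+1000): 1000 + j10000 → |·| = √(1000²+10000²) = √101000000 ≈ 10050, ∠ = arctan(10000/1000) ≈ 84.29°
|L| = 1 · 1.0021e+08 / 1.005e+08 ≈ 0.99711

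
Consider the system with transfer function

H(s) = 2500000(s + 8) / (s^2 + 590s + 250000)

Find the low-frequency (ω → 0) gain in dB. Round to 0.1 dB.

38.1 dB

H(0) = 2500000·8 / 250000 = 80
20 log₁₀(80) ≈ 38.06 dB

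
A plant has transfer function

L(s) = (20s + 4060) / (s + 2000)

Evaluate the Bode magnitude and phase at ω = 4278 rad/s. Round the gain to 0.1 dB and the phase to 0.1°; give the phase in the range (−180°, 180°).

Substitute s = j4278:
Numerator: 20(j4278) + 4060 = 4060 + j85560
Denominator: (j4278) + 2000 = 2000 + j4278
|N| = √(4060² + 85560²) ≈ 85656, ∠N ≈ 87.28°
|D| = √(2000² + 4278²) ≈ 4722.4, ∠D ≈ 64.94°
|L| = 85656 / 4722.4 ≈ 18.138
Gain = 20 log₁₀(18.138) ≈ 25.17 dB
∠L = 87.28° − 64.94° = 22.34°

25.2 dB, 22.3°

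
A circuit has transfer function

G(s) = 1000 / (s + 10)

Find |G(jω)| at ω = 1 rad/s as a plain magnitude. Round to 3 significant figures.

Substitute s = j1:
Numerator: 1000 = 1000 + j0
Denominator: (j1) + 10 = 10 + j1
|N| = √(1000² + 0²) ≈ 1000, ∠N ≈ 0.00°
|D| = √(10² + 1²) ≈ 10.05, ∠D ≈ 5.71°
|G| = 1000 / 10.05 ≈ 99.502

99.5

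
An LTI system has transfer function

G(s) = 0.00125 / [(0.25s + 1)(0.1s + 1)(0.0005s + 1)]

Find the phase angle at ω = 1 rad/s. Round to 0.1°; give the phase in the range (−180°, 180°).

At ω = 1 rad/s:
pole (1 + j1·0.25) = 1 + j0.25 → |·| ≈ 1.0308, ∠ ≈ 14.04°
pole (1 + j1·0.1) = 1 + j0.1 → |·| ≈ 1.005, ∠ ≈ 5.71°
pole (1 + j1·0.0005) = 1 + j0.0005 → |·| ≈ 1, ∠ ≈ 0.03°
∠G = (0°) − (14.04° + 5.71° + 0.03°) = -19.78°

-19.8°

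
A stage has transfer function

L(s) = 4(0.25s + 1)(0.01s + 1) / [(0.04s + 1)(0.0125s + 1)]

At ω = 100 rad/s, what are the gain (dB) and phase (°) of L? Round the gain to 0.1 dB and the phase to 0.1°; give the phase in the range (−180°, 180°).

At ω = 100 rad/s:
zero (1 + j100·0.25) = 1 + j25 → |·| ≈ 25.02, ∠ ≈ 87.71°
zero (1 + j100·0.01) = 1 + j1 → |·| ≈ 1.4142, ∠ ≈ 45.00°
pole (1 + j100·0.04) = 1 + j4 → |·| ≈ 4.1231, ∠ ≈ 75.96°
pole (1 + j100·0.0125) = 1 + j1.25 → |·| ≈ 1.6008, ∠ ≈ 51.34°
|L| = 4 · 25.02 · 1.4142 / (4.1231 · 1.6008) ≈ 21.444
Gain = 20 log₁₀(21.444) ≈ 26.63 dB
∠L = (87.71° + 45.00°) − (75.96° + 51.34°) = 5.41°

26.6 dB, 5.4°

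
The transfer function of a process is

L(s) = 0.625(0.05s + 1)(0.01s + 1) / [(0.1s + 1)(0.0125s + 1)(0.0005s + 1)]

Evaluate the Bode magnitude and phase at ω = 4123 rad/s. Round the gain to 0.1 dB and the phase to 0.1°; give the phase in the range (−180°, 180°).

-19.2 dB, -64.5°

At ω = 4123 rad/s:
zero (1 + j4123·0.05) = 1 + j206.15 → |·| ≈ 206.15, ∠ ≈ 89.72°
zero (1 + j4123·0.01) = 1 + j41.23 → |·| ≈ 41.242, ∠ ≈ 88.61°
pole (1 + j4123·0.1) = 1 + j412.3 → |·| ≈ 412.3, ∠ ≈ 89.86°
pole (1 + j4123·0.0125) = 1 + j51.5375 → |·| ≈ 51.547, ∠ ≈ 88.89°
pole (1 + j4123·0.0005) = 1 + j2.0615 → |·| ≈ 2.2912, ∠ ≈ 64.12°
|L| = 0.625 · 206.15 · 41.242 / (412.3 · 51.547 · 2.2912) ≈ 0.10912
Gain = 20 log₁₀(0.10912) ≈ -19.24 dB
∠L = (89.72° + 88.61°) − (89.86° + 88.89° + 64.12°) = -64.54°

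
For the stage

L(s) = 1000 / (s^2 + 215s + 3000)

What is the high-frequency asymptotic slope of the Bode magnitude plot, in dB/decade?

Each pole contributes −20 dB/decade at high frequency; each zero contributes +20 dB/decade.
Net: 0 zero(s) − 2 pole(s) → -40 dB/decade.

-40 dB/decade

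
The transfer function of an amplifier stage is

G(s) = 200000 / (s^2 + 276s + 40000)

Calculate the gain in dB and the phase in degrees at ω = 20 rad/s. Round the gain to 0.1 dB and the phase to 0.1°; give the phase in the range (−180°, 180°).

At s = jω = j20:
quadratic: (j20)² + 276·j20 + 40000 = 39600 + j5520 → |·| ≈ 39983, ∠ ≈ 7.94°
|G| = 200000 / 39983 ≈ 5.0021
Gain = 20 log₁₀(5.0021) ≈ 13.98 dB
∠G = 0.00° − 7.94° = -7.94°

14.0 dB, -7.9°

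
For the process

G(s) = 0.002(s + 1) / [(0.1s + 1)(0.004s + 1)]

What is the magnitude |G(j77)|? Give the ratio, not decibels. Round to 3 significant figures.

0.0190

At ω = 77 rad/s:
zero (1 + j77·1) = 1 + j77 → |·| ≈ 77.006, ∠ ≈ 89.26°
pole (1 + j77·0.1) = 1 + j7.7 → |·| ≈ 7.7647, ∠ ≈ 82.60°
pole (1 + j77·0.004) = 1 + j0.308 → |·| ≈ 1.0464, ∠ ≈ 17.12°
|G| = 0.002 · 77.006 / (7.7647 · 1.0464) ≈ 0.018955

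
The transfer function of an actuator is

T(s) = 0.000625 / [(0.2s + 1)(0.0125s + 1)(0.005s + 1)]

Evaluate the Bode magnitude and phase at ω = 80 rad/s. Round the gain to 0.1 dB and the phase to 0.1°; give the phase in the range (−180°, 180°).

At ω = 80 rad/s:
pole (1 + j80·0.2) = 1 + j16 → |·| ≈ 16.031, ∠ ≈ 86.42°
pole (1 + j80·0.0125) = 1 + j1 → |·| ≈ 1.4142, ∠ ≈ 45.00°
pole (1 + j80·0.005) = 1 + j0.4 → |·| ≈ 1.077, ∠ ≈ 21.80°
|T| = 0.000625 · 1 / (16.031 · 1.4142 · 1.077) ≈ 2.5597e-05
Gain = 20 log₁₀(2.5597e-05) ≈ -91.84 dB
∠T = (0°) − (86.42° + 45.00° + 21.80°) = -153.22°

-91.8 dB, -153.2°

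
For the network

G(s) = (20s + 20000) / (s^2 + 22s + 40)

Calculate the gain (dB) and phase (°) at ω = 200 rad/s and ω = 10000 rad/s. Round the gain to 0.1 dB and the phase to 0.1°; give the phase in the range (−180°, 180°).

ω = 200: -5.9 dB, -162.4°; ω = 10000: -53.9 dB, -95.6°

Substitute s = j200:
Numerator: 20(j200) + 20000 = 20000 + j4000
Denominator: (j200)^2 + 22(j200) + 40 = -39960 + j4400
|N| = √(20000² + 4000²) ≈ 20396, ∠N ≈ 11.31°
|D| = √(39960² + 4400²) ≈ 40202, ∠D ≈ 173.72°
|G| = 20396 / 40202 ≈ 0.50734
Gain = 20 log₁₀(0.50734) ≈ -5.89 dB
∠G = 11.31° − 173.72° = -162.41°

Substitute s = j10000:
Numerator: 20(j10000) + 20000 = 20000 + j200000
Denominator: (j10000)^2 + 22(j10000) + 40 = -99999960 + j220000
|N| = √(20000² + 200000²) ≈ 2.01e+05, ∠N ≈ 84.29°
|D| = √(99999960² + 220000²) ≈ 1e+08, ∠D ≈ 179.87°
|G| = 2.01e+05 / 1e+08 ≈ 0.00201
Gain = 20 log₁₀(0.00201) ≈ -53.94 dB
∠G = 84.29° − 179.87° = -95.58°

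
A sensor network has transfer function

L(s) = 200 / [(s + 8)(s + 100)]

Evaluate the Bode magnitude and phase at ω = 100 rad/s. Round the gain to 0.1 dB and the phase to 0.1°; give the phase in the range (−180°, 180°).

-37.0 dB, -130.4°

At s = jω = j100:
pole (s+8): 8 + j100 → |·| = √(8²+100²) = √10064 ≈ 100.32, ∠ = arctan(100/8) ≈ 85.43°
pole (s+100): 100 + j100 → |·| = √(100²+100²) = √20000 ≈ 141.42, ∠ = arctan(100/100) ≈ 45.00°
|L| = 200 / 14187 ≈ 0.014097
Gain = 20 log₁₀(0.014097) ≈ -37.02 dB
∠L = 0.00° − 130.43° = -130.43°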